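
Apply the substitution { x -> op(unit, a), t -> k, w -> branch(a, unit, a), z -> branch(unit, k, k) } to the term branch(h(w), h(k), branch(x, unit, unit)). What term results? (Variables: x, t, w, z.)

branch(h(branch(a, unit, a)), h(k), branch(op(unit, a), unit, unit))

Replace each occurrence of x with op(unit, a).
Replace each occurrence of w with branch(a, unit, a).
Result: branch(h(branch(a, unit, a)), h(k), branch(op(unit, a), unit, unit)).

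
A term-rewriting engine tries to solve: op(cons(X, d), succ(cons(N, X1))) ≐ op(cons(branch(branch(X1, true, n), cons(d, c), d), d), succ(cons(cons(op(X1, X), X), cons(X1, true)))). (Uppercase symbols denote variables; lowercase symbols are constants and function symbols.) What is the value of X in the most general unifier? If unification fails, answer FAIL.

Decompose op/2: cons(X, d) ≐ cons(branch(branch(X1, true, n), cons(d, c), d), d),  succ(cons(N, X1)) ≐ succ(cons(cons(op(X1, X), X), cons(X1, true))).
Decompose cons/2: X ≐ branch(branch(X1, true, n), cons(d, c), d),  d ≐ d.
Bind X := branch(branch(X1, true, n), cons(d, c), d); substituting into the one remaining equation that mentions X gives: succ(cons(N, X1)) ≐ succ(cons(cons(op(X1, branch(branch(X1, true, n), cons(d, c), d)), branch(branch(X1, true, n), cons(d, c), d)), cons(X1, true))).
Delete trivial equation d ≐ d.
Decompose succ/1: cons(N, X1) ≐ cons(cons(op(X1, branch(branch(X1, true, n), cons(d, c), d)), branch(branch(X1, true, n), cons(d, c), d)), cons(X1, true)).
Decompose cons/2: N ≐ cons(op(X1, branch(branch(X1, true, n), cons(d, c), d)), branch(branch(X1, true, n), cons(d, c), d)),  X1 ≐ cons(X1, true).
Bind N := cons(op(X1, branch(branch(X1, true, n), cons(d, c), d)), branch(branch(X1, true, n), cons(d, c), d)); no other remaining equation mentions N.
Occurs check fails: X1 occurs in cons(X1, true); the equation X1 ≐ cons(X1, true) has no finite solution.

FAIL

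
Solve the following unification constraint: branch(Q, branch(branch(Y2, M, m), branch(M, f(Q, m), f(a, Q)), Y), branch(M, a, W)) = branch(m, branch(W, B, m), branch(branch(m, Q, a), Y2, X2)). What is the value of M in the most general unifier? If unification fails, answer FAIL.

Decompose branch/3: Q = m,  branch(branch(Y2, M, m), branch(M, f(Q, m), f(a, Q)), Y) = branch(W, B, m),  branch(M, a, W) = branch(branch(m, Q, a), Y2, X2).
Bind Q := m; substituting into the remaining equations gives: branch(branch(Y2, M, m), branch(M, f(m, m), f(a, m)), Y) = branch(W, B, m),  branch(M, a, W) = branch(branch(m, m, a), Y2, X2).
Decompose branch/3: branch(Y2, M, m) = W,  branch(M, f(m, m), f(a, m)) = B,  Y = m.
Bind W := branch(Y2, M, m); substituting into the one remaining equation that mentions W gives: branch(M, a, branch(Y2, M, m)) = branch(branch(m, m, a), Y2, X2).
Bind B := branch(M, f(m, m), f(a, m)); no other remaining equation mentions B.
Bind Y := m; no other remaining equation mentions Y.
Decompose branch/3: M = branch(m, m, a),  a = Y2,  branch(Y2, M, m) = X2.
Bind M := branch(m, m, a); substituting into the one remaining equation that mentions M gives: branch(Y2, branch(m, m, a), m) = X2. Substituting into the earlier bindings gives W := branch(Y2, branch(m, m, a), m), B := branch(branch(m, m, a), f(m, m), f(a, m)).
Bind Y2 := a; substituting into the remaining equation gives: branch(a, branch(m, m, a), m) = X2. Substituting into the earlier binding gives W := branch(a, branch(m, m, a), m).
Bind X2 := branch(a, branch(m, m, a), m).
MGU = { Q -> m, W -> branch(a, branch(m, m, a), m), B -> branch(branch(m, m, a), f(m, m), f(a, m)), Y -> m, M -> branch(m, m, a), Y2 -> a, X2 -> branch(a, branch(m, m, a), m) }, so M -> branch(m, m, a).

branch(m, m, a)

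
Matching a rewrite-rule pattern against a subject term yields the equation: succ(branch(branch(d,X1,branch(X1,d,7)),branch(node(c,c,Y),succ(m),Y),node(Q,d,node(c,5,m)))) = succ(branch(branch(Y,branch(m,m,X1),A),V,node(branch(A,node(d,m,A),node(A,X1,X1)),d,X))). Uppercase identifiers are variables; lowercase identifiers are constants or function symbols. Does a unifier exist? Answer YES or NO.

NO

Decompose succ/1: branch(branch(d,X1,branch(X1,d,7)),branch(node(c,c,Y),succ(m),Y),node(Q,d,node(c,5,m))) = branch(branch(Y,branch(m,m,X1),A),V,node(branch(A,node(d,m,A),node(A,X1,X1)),d,X)).
Decompose branch/3: branch(d,X1,branch(X1,d,7)) = branch(Y,branch(m,m,X1),A),  branch(node(c,c,Y),succ(m),Y) = V,  node(Q,d,node(c,5,m)) = node(branch(A,node(d,m,A),node(A,X1,X1)),d,X).
Decompose branch/3: d = Y,  X1 = branch(m,m,X1),  branch(X1,d,7) = A.
Bind Y := d; substituting into the one remaining equation that mentions Y gives: branch(node(c,c,d),succ(m),d) = V.
Occurs check fails: X1 occurs in branch(m,m,X1); the equation X1 = branch(m,m,X1) has no finite solution.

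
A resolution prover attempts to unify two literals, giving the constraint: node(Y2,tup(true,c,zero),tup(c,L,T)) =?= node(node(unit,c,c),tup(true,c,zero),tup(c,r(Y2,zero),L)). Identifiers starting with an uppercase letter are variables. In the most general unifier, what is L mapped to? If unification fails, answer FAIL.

Decompose node/3: Y2 =?= node(unit,c,c),  tup(true,c,zero) =?= tup(true,c,zero),  tup(c,L,T) =?= tup(c,r(Y2,zero),L).
Bind Y2 := node(unit,c,c); substituting into the one remaining equation that mentions Y2 gives: tup(c,L,T) =?= tup(c,r(node(unit,c,c),zero),L).
Delete trivial equation tup(true,c,zero) =?= tup(true,c,zero).
Decompose tup/3: c =?= c,  L =?= r(node(unit,c,c),zero),  T =?= L.
Delete trivial equation c =?= c.
Bind L := r(node(unit,c,c),zero); substituting into the remaining equation gives: T =?= r(node(unit,c,c),zero).
Bind T := r(node(unit,c,c),zero).
MGU = { Y2 ↦ node(unit,c,c), L ↦ r(node(unit,c,c),zero), T ↦ r(node(unit,c,c),zero) }, so L ↦ r(node(unit,c,c),zero).

r(node(unit,c,c),zero)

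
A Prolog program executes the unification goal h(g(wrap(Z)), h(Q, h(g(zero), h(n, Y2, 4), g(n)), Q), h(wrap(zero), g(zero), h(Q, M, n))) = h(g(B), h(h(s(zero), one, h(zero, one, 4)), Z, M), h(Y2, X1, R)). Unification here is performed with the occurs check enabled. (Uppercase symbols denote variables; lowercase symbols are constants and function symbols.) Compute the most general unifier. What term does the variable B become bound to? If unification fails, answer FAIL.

wrap(h(g(zero), h(n, wrap(zero), 4), g(n)))

Decompose h/3: g(wrap(Z)) = g(B),  h(Q, h(g(zero), h(n, Y2, 4), g(n)), Q) = h(h(s(zero), one, h(zero, one, 4)), Z, M),  h(wrap(zero), g(zero), h(Q, M, n)) = h(Y2, X1, R).
Decompose g/1: wrap(Z) = B.
Bind B := wrap(Z); no other remaining equation mentions B.
Decompose h/3: Q = h(s(zero), one, h(zero, one, 4)),  h(g(zero), h(n, Y2, 4), g(n)) = Z,  Q = M.
Bind Q := h(s(zero), one, h(zero, one, 4)); substituting into the 2 remaining equations that mention Q gives: h(s(zero), one, h(zero, one, 4)) = M,  h(wrap(zero), g(zero), h(h(s(zero), one, h(zero, one, 4)), M, n)) = h(Y2, X1, R).
Bind Z := h(g(zero), h(n, Y2, 4), g(n)); no other remaining equation mentions Z. Substituting into the earlier binding gives B := wrap(h(g(zero), h(n, Y2, 4), g(n))).
Bind M := h(s(zero), one, h(zero, one, 4)); substituting into the remaining equation gives: h(wrap(zero), g(zero), h(h(s(zero), one, h(zero, one, 4)), h(s(zero), one, h(zero, one, 4)), n)) = h(Y2, X1, R).
Decompose h/3: wrap(zero) = Y2,  g(zero) = X1,  h(h(s(zero), one, h(zero, one, 4)), h(s(zero), one, h(zero, one, 4)), n) = R.
Bind Y2 := wrap(zero); no other remaining equation mentions Y2. Substituting into the earlier bindings gives B := wrap(h(g(zero), h(n, wrap(zero), 4), g(n))), Z := h(g(zero), h(n, wrap(zero), 4), g(n)).
Bind X1 := g(zero); no other remaining equation mentions X1.
Bind R := h(h(s(zero), one, h(zero, one, 4)), h(s(zero), one, h(zero, one, 4)), n).
MGU = { B ↦ wrap(h(g(zero), h(n, wrap(zero), 4), g(n))), Q ↦ h(s(zero), one, h(zero, one, 4)), Z ↦ h(g(zero), h(n, wrap(zero), 4), g(n)), M ↦ h(s(zero), one, h(zero, one, 4)), Y2 ↦ wrap(zero), X1 ↦ g(zero), R ↦ h(h(s(zero), one, h(zero, one, 4)), h(s(zero), one, h(zero, one, 4)), n) }, so B ↦ wrap(h(g(zero), h(n, wrap(zero), 4), g(n))).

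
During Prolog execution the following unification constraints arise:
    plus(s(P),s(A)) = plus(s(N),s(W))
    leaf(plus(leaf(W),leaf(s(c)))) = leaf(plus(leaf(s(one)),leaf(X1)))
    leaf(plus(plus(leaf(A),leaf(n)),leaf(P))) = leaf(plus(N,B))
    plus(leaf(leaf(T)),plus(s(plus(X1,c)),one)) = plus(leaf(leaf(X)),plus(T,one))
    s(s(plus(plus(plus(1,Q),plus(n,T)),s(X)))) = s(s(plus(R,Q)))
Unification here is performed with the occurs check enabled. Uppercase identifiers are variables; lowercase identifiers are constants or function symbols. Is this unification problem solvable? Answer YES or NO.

Decompose plus/2: s(P) = s(N),  s(A) = s(W).
Decompose s/1: P = N.
Bind P := N; substituting into the one remaining equation that mentions P gives: leaf(plus(plus(leaf(A),leaf(n)),leaf(N))) = leaf(plus(N,B)).
Decompose s/1: A = W.
Bind A := W; substituting into the one remaining equation that mentions A gives: leaf(plus(plus(leaf(W),leaf(n)),leaf(N))) = leaf(plus(N,B)).
Decompose leaf/1: plus(leaf(W),leaf(s(c))) = plus(leaf(s(one)),leaf(X1)).
Decompose plus/2: leaf(W) = leaf(s(one)),  leaf(s(c)) = leaf(X1).
Decompose leaf/1: W = s(one).
Bind W := s(one); substituting into the one remaining equation that mentions W gives: leaf(plus(plus(leaf(s(one)),leaf(n)),leaf(N))) = leaf(plus(N,B)). Substituting into the earlier binding gives A := s(one).
Decompose leaf/1: s(c) = X1.
Bind X1 := s(c); substituting into the one remaining equation that mentions X1 gives: plus(leaf(leaf(T)),plus(s(plus(s(c),c)),one)) = plus(leaf(leaf(X)),plus(T,one)).
Decompose leaf/1: plus(plus(leaf(s(one)),leaf(n)),leaf(N)) = plus(N,B).
Decompose plus/2: plus(leaf(s(one)),leaf(n)) = N,  leaf(N) = B.
Bind N := plus(leaf(s(one)),leaf(n)); substituting into the one remaining equation that mentions N gives: leaf(plus(leaf(s(one)),leaf(n))) = B. Substituting into the earlier binding gives P := plus(leaf(s(one)),leaf(n)).
Bind B := leaf(plus(leaf(s(one)),leaf(n))); no other remaining equation mentions B.
Decompose plus/2: leaf(leaf(T)) = leaf(leaf(X)),  plus(s(plus(s(c),c)),one) = plus(T,one).
Decompose leaf/1: leaf(T) = leaf(X).
Decompose leaf/1: T = X.
Bind T := X; substituting into the remaining equations gives: plus(s(plus(s(c),c)),one) = plus(X,one),  s(s(plus(plus(plus(1,Q),plus(n,X)),s(X)))) = s(s(plus(R,Q))).
Decompose plus/2: s(plus(s(c),c)) = X,  one = one.
Bind X := s(plus(s(c),c)); substituting into the one remaining equation that mentions X gives: s(s(plus(plus(plus(1,Q),plus(n,s(plus(s(c),c)))),s(s(plus(s(c),c)))))) = s(s(plus(R,Q))). Substituting into the earlier binding gives T := s(plus(s(c),c)).
Delete trivial equation one = one.
Decompose s/1: s(plus(plus(plus(1,Q),plus(n,s(plus(s(c),c)))),s(s(plus(s(c),c))))) = s(plus(R,Q)).
Decompose s/1: plus(plus(plus(1,Q),plus(n,s(plus(s(c),c)))),s(s(plus(s(c),c)))) = plus(R,Q).
Decompose plus/2: plus(plus(1,Q),plus(n,s(plus(s(c),c)))) = R,  s(s(plus(s(c),c))) = Q.
Bind R := plus(plus(1,Q),plus(n,s(plus(s(c),c)))); no other remaining equation mentions R.
Bind Q := s(s(plus(s(c),c))). Substituting into the earlier binding gives R := plus(plus(1,s(s(plus(s(c),c)))),plus(n,s(plus(s(c),c)))).
No equations remain and no clash or occurs-check failure arose, so a unifier exists.

YES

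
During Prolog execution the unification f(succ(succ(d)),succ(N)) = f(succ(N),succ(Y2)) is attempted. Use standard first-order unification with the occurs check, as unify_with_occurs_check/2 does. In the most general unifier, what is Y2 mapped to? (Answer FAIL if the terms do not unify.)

Decompose f/2: succ(succ(d)) = succ(N),  succ(N) = succ(Y2).
Decompose succ/1: succ(d) = N.
Bind N := succ(d); substituting into the remaining equation gives: succ(succ(d)) = succ(Y2).
Decompose succ/1: succ(d) = Y2.
Bind Y2 := succ(d).
MGU = { N -> succ(d), Y2 -> succ(d) }, so Y2 -> succ(d).

succ(d)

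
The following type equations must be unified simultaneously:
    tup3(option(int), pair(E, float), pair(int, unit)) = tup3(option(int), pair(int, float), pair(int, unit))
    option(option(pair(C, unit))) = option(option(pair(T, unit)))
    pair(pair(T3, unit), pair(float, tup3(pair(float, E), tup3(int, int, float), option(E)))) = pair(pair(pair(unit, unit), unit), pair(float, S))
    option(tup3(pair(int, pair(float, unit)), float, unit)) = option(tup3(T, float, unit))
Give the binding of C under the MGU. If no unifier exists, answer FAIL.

Decompose tup3/3: option(int) = option(int),  pair(E, float) = pair(int, float),  pair(int, unit) = pair(int, unit).
Delete trivial equation option(int) = option(int).
Decompose pair/2: E = int,  float = float.
Bind E := int; substituting into the one remaining equation that mentions E gives: pair(pair(T3, unit), pair(float, tup3(pair(float, int), tup3(int, int, float), option(int)))) = pair(pair(pair(unit, unit), unit), pair(float, S)).
Delete trivial equation float = float.
Delete trivial equation pair(int, unit) = pair(int, unit).
Decompose option/1: option(pair(C, unit)) = option(pair(T, unit)).
Decompose option/1: pair(C, unit) = pair(T, unit).
Decompose pair/2: C = T,  unit = unit.
Bind C := T; no other remaining equation mentions C.
Delete trivial equation unit = unit.
Decompose pair/2: pair(T3, unit) = pair(pair(unit, unit), unit),  pair(float, tup3(pair(float, int), tup3(int, int, float), option(int))) = pair(float, S).
Decompose pair/2: T3 = pair(unit, unit),  unit = unit.
Bind T3 := pair(unit, unit); no other remaining equation mentions T3.
Delete trivial equation unit = unit.
Decompose pair/2: float = float,  tup3(pair(float, int), tup3(int, int, float), option(int)) = S.
Delete trivial equation float = float.
Bind S := tup3(pair(float, int), tup3(int, int, float), option(int)); no other remaining equation mentions S.
Decompose option/1: tup3(pair(int, pair(float, unit)), float, unit) = tup3(T, float, unit).
Decompose tup3/3: pair(int, pair(float, unit)) = T,  float = float,  unit = unit.
Bind T := pair(int, pair(float, unit)); no other remaining equation mentions T. Substituting into the earlier binding gives C := pair(int, pair(float, unit)).
Delete trivial equation float = float.
Delete trivial equation unit = unit.
MGU = { E -> int, C -> pair(int, pair(float, unit)), T3 -> pair(unit, unit), S -> tup3(pair(float, int), tup3(int, int, float), option(int)), T -> pair(int, pair(float, unit)) }, so C -> pair(int, pair(float, unit)).

pair(int, pair(float, unit))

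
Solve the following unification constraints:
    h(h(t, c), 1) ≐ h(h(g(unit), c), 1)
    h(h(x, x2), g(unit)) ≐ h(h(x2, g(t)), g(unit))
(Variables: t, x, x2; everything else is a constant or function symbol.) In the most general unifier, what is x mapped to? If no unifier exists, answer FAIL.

g(g(unit))

Decompose h/2: h(t, c) ≐ h(g(unit), c),  1 ≐ 1.
Decompose h/2: t ≐ g(unit),  c ≐ c.
Bind t := g(unit); substituting into the one remaining equation that mentions t gives: h(h(x, x2), g(unit)) ≐ h(h(x2, g(g(unit))), g(unit)).
Delete trivial equation c ≐ c.
Delete trivial equation 1 ≐ 1.
Decompose h/2: h(x, x2) ≐ h(x2, g(g(unit))),  g(unit) ≐ g(unit).
Decompose h/2: x ≐ x2,  x2 ≐ g(g(unit)).
Bind x := x2; no other remaining equation mentions x.
Bind x2 := g(g(unit)); no other remaining equation mentions x2. Substituting into the earlier binding gives x := g(g(unit)).
Delete trivial equation g(unit) ≐ g(unit).
MGU = { t := g(unit), x := g(g(unit)), x2 := g(g(unit)) }, so x := g(g(unit)).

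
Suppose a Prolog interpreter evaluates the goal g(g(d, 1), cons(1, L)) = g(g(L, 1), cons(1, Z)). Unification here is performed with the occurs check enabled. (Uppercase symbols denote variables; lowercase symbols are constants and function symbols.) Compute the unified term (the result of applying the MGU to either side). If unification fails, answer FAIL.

g(g(d, 1), cons(1, d))

Decompose g/2: g(d, 1) = g(L, 1),  cons(1, L) = cons(1, Z).
Decompose g/2: d = L,  1 = 1.
Bind L := d; substituting into the one remaining equation that mentions L gives: cons(1, d) = cons(1, Z).
Delete trivial equation 1 = 1.
Decompose cons/2: 1 = 1,  d = Z.
Delete trivial equation 1 = 1.
Bind Z := d.
Applying the MGU to either side gives g(g(d, 1), cons(1, d)).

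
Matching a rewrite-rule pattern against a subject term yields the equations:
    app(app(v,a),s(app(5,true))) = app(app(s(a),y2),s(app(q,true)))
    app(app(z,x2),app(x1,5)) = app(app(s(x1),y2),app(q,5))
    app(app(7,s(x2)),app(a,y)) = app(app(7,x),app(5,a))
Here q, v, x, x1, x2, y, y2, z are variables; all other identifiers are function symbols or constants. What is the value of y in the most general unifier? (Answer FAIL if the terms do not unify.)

Decompose app/2: app(v,a) = app(s(a),y2),  s(app(5,true)) = s(app(q,true)).
Decompose app/2: v = s(a),  a = y2.
Bind v := s(a); no other remaining equation mentions v.
Bind y2 := a; substituting into the one remaining equation that mentions y2 gives: app(app(z,x2),app(x1,5)) = app(app(s(x1),a),app(q,5)).
Decompose s/1: app(5,true) = app(q,true).
Decompose app/2: 5 = q,  true = true.
Bind q := 5; substituting into the one remaining equation that mentions q gives: app(app(z,x2),app(x1,5)) = app(app(s(x1),a),app(5,5)).
Delete trivial equation true = true.
Decompose app/2: app(z,x2) = app(s(x1),a),  app(x1,5) = app(5,5).
Decompose app/2: z = s(x1),  x2 = a.
Bind z := s(x1); no other remaining equation mentions z.
Bind x2 := a; substituting into the one remaining equation that mentions x2 gives: app(app(7,s(a)),app(a,y)) = app(app(7,x),app(5,a)).
Decompose app/2: x1 = 5,  5 = 5.
Bind x1 := 5; no other remaining equation mentions x1. Substituting into the earlier binding gives z := s(5).
Delete trivial equation 5 = 5.
Decompose app/2: app(7,s(a)) = app(7,x),  app(a,y) = app(5,a).
Decompose app/2: 7 = 7,  s(a) = x.
Delete trivial equation 7 = 7.
Bind x := s(a); no other remaining equation mentions x.
Decompose app/2: a = 5,  y = a.
Clash: constants a and 5 differ; no unifier exists.

FAIL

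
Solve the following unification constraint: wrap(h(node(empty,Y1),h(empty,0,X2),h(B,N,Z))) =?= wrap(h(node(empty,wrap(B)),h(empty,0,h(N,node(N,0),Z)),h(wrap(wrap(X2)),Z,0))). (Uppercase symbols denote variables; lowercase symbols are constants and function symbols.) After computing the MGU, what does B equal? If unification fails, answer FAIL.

Decompose wrap/1: h(node(empty,Y1),h(empty,0,X2),h(B,N,Z)) =?= h(node(empty,wrap(B)),h(empty,0,h(N,node(N,0),Z)),h(wrap(wrap(X2)),Z,0)).
Decompose h/3: node(empty,Y1) =?= node(empty,wrap(B)),  h(empty,0,X2) =?= h(empty,0,h(N,node(N,0),Z)),  h(B,N,Z) =?= h(wrap(wrap(X2)),Z,0).
Decompose node/2: empty =?= empty,  Y1 =?= wrap(B).
Delete trivial equation empty =?= empty.
Bind Y1 := wrap(B); no other remaining equation mentions Y1.
Decompose h/3: empty =?= empty,  0 =?= 0,  X2 =?= h(N,node(N,0),Z).
Delete trivial equation empty =?= empty.
Delete trivial equation 0 =?= 0.
Bind X2 := h(N,node(N,0),Z); substituting into the remaining equation gives: h(B,N,Z) =?= h(wrap(wrap(h(N,node(N,0),Z))),Z,0).
Decompose h/3: B =?= wrap(wrap(h(N,node(N,0),Z))),  N =?= Z,  Z =?= 0.
Bind B := wrap(wrap(h(N,node(N,0),Z))); no other remaining equation mentions B. Substituting into the earlier binding gives Y1 := wrap(wrap(wrap(h(N,node(N,0),Z)))).
Bind N := Z; no other remaining equation mentions N. Substituting into the earlier bindings gives Y1 := wrap(wrap(wrap(h(Z,node(Z,0),Z)))), X2 := h(Z,node(Z,0),Z), B := wrap(wrap(h(Z,node(Z,0),Z))).
Bind Z := 0. Substituting into the earlier bindings gives Y1 := wrap(wrap(wrap(h(0,node(0,0),0)))), X2 := h(0,node(0,0),0), B := wrap(wrap(h(0,node(0,0),0))), N := 0.
MGU = { Y1 := wrap(wrap(wrap(h(0,node(0,0),0)))), X2 := h(0,node(0,0),0), B := wrap(wrap(h(0,node(0,0),0))), N := 0, Z := 0 }, so B := wrap(wrap(h(0,node(0,0),0))).

wrap(wrap(h(0,node(0,0),0)))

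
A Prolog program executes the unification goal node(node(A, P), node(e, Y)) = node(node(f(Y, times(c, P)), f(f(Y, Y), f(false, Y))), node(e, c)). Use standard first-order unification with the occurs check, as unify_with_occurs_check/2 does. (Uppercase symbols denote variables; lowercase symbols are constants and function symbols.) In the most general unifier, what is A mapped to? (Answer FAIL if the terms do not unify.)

Decompose node/2: node(A, P) = node(f(Y, times(c, P)), f(f(Y, Y), f(false, Y))),  node(e, Y) = node(e, c).
Decompose node/2: A = f(Y, times(c, P)),  P = f(f(Y, Y), f(false, Y)).
Bind A := f(Y, times(c, P)); no other remaining equation mentions A.
Bind P := f(f(Y, Y), f(false, Y)); no other remaining equation mentions P. Substituting into the earlier binding gives A := f(Y, times(c, f(f(Y, Y), f(false, Y)))).
Decompose node/2: e = e,  Y = c.
Delete trivial equation e = e.
Bind Y := c. Substituting into the earlier bindings gives A := f(c, times(c, f(f(c, c), f(false, c)))), P := f(f(c, c), f(false, c)).
MGU = { A ↦ f(c, times(c, f(f(c, c), f(false, c)))), P ↦ f(f(c, c), f(false, c)), Y ↦ c }, so A ↦ f(c, times(c, f(f(c, c), f(false, c)))).

f(c, times(c, f(f(c, c), f(false, c))))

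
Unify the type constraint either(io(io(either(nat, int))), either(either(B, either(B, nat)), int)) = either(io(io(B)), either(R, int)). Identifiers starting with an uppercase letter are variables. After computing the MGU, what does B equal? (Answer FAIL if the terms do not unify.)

either(nat, int)

Decompose either/2: io(io(either(nat, int))) = io(io(B)),  either(either(B, either(B, nat)), int) = either(R, int).
Decompose io/1: io(either(nat, int)) = io(B).
Decompose io/1: either(nat, int) = B.
Bind B := either(nat, int); substituting into the remaining equation gives: either(either(either(nat, int), either(either(nat, int), nat)), int) = either(R, int).
Decompose either/2: either(either(nat, int), either(either(nat, int), nat)) = R,  int = int.
Bind R := either(either(nat, int), either(either(nat, int), nat)); no other remaining equation mentions R.
Delete trivial equation int = int.
MGU = { B := either(nat, int), R := either(either(nat, int), either(either(nat, int), nat)) }, so B := either(nat, int).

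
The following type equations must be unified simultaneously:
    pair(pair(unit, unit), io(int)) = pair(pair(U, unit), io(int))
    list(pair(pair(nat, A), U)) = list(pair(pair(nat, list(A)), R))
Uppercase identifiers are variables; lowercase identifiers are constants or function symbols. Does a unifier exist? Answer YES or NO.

NO

Decompose pair/2: pair(unit, unit) = pair(U, unit),  io(int) = io(int).
Decompose pair/2: unit = U,  unit = unit.
Bind U := unit; substituting into the one remaining equation that mentions U gives: list(pair(pair(nat, A), unit)) = list(pair(pair(nat, list(A)), R)).
Delete trivial equation unit = unit.
Delete trivial equation io(int) = io(int).
Decompose list/1: pair(pair(nat, A), unit) = pair(pair(nat, list(A)), R).
Decompose pair/2: pair(nat, A) = pair(nat, list(A)),  unit = R.
Decompose pair/2: nat = nat,  A = list(A).
Delete trivial equation nat = nat.
Occurs check fails: A occurs in list(A); the equation A = list(A) has no finite solution.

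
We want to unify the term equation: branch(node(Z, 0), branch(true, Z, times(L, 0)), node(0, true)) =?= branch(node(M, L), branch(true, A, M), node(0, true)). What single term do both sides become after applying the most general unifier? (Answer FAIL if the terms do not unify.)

Decompose branch/3: node(Z, 0) =?= node(M, L),  branch(true, Z, times(L, 0)) =?= branch(true, A, M),  node(0, true) =?= node(0, true).
Decompose node/2: Z =?= M,  0 =?= L.
Bind Z := M; substituting into the one remaining equation that mentions Z gives: branch(true, M, times(L, 0)) =?= branch(true, A, M).
Bind L := 0; substituting into the one remaining equation that mentions L gives: branch(true, M, times(0, 0)) =?= branch(true, A, M).
Decompose branch/3: true =?= true,  M =?= A,  times(0, 0) =?= M.
Delete trivial equation true =?= true.
Bind M := A; substituting into the one remaining equation that mentions M gives: times(0, 0) =?= A. Substituting into the earlier binding gives Z := A.
Bind A := times(0, 0); no other remaining equation mentions A. Substituting into the earlier bindings gives Z := times(0, 0), M := times(0, 0).
Delete trivial equation node(0, true) =?= node(0, true).
Applying the MGU to either side gives branch(node(times(0, 0), 0), branch(true, times(0, 0), times(0, 0)), node(0, true)).

branch(node(times(0, 0), 0), branch(true, times(0, 0), times(0, 0)), node(0, true))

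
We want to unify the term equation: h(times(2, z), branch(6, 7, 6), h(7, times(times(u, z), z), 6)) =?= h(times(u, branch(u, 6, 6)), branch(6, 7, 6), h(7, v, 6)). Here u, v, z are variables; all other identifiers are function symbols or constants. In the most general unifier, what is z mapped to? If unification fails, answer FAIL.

Decompose h/3: times(2, z) =?= times(u, branch(u, 6, 6)),  branch(6, 7, 6) =?= branch(6, 7, 6),  h(7, times(times(u, z), z), 6) =?= h(7, v, 6).
Decompose times/2: 2 =?= u,  z =?= branch(u, 6, 6).
Bind u := 2; substituting into the 2 remaining equations that mention u gives: z =?= branch(2, 6, 6),  h(7, times(times(2, z), z), 6) =?= h(7, v, 6).
Bind z := branch(2, 6, 6); substituting into the one remaining equation that mentions z gives: h(7, times(times(2, branch(2, 6, 6)), branch(2, 6, 6)), 6) =?= h(7, v, 6).
Delete trivial equation branch(6, 7, 6) =?= branch(6, 7, 6).
Decompose h/3: 7 =?= 7,  times(times(2, branch(2, 6, 6)), branch(2, 6, 6)) =?= v,  6 =?= 6.
Delete trivial equation 7 =?= 7.
Bind v := times(times(2, branch(2, 6, 6)), branch(2, 6, 6)); no other remaining equation mentions v.
Delete trivial equation 6 =?= 6.
MGU = { u := 2, z := branch(2, 6, 6), v := times(times(2, branch(2, 6, 6)), branch(2, 6, 6)) }, so z := branch(2, 6, 6).

branch(2, 6, 6)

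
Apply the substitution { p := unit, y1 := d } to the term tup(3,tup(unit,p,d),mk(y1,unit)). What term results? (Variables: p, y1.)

tup(3,tup(unit,unit,d),mk(d,unit))

Replace each occurrence of p with unit.
Replace each occurrence of y1 with d.
Result: tup(3,tup(unit,unit,d),mk(d,unit)).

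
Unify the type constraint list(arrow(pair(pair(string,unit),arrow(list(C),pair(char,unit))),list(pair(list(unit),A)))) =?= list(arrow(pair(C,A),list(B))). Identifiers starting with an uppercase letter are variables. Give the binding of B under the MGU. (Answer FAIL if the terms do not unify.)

pair(list(unit),arrow(list(pair(string,unit)),pair(char,unit)))

Decompose list/1: arrow(pair(pair(string,unit),arrow(list(C),pair(char,unit))),list(pair(list(unit),A))) =?= arrow(pair(C,A),list(B)).
Decompose arrow/2: pair(pair(string,unit),arrow(list(C),pair(char,unit))) =?= pair(C,A),  list(pair(list(unit),A)) =?= list(B).
Decompose pair/2: pair(string,unit) =?= C,  arrow(list(C),pair(char,unit)) =?= A.
Bind C := pair(string,unit); substituting into the one remaining equation that mentions C gives: arrow(list(pair(string,unit)),pair(char,unit)) =?= A.
Bind A := arrow(list(pair(string,unit)),pair(char,unit)); substituting into the remaining equation gives: list(pair(list(unit),arrow(list(pair(string,unit)),pair(char,unit)))) =?= list(B).
Decompose list/1: pair(list(unit),arrow(list(pair(string,unit)),pair(char,unit))) =?= B.
Bind B := pair(list(unit),arrow(list(pair(string,unit)),pair(char,unit))).
MGU = { C -> pair(string,unit), A -> arrow(list(pair(string,unit)),pair(char,unit)), B -> pair(list(unit),arrow(list(pair(string,unit)),pair(char,unit))) }, so B -> pair(list(unit),arrow(list(pair(string,unit)),pair(char,unit))).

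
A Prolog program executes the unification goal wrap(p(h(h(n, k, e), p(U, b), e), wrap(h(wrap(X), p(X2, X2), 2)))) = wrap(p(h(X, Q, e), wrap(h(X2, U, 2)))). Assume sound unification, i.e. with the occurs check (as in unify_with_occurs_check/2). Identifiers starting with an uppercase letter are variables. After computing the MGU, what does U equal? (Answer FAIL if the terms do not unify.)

Decompose wrap/1: p(h(h(n, k, e), p(U, b), e), wrap(h(wrap(X), p(X2, X2), 2))) = p(h(X, Q, e), wrap(h(X2, U, 2))).
Decompose p/2: h(h(n, k, e), p(U, b), e) = h(X, Q, e),  wrap(h(wrap(X), p(X2, X2), 2)) = wrap(h(X2, U, 2)).
Decompose h/3: h(n, k, e) = X,  p(U, b) = Q,  e = e.
Bind X := h(n, k, e); substituting into the one remaining equation that mentions X gives: wrap(h(wrap(h(n, k, e)), p(X2, X2), 2)) = wrap(h(X2, U, 2)).
Bind Q := p(U, b); no other remaining equation mentions Q.
Delete trivial equation e = e.
Decompose wrap/1: h(wrap(h(n, k, e)), p(X2, X2), 2) = h(X2, U, 2).
Decompose h/3: wrap(h(n, k, e)) = X2,  p(X2, X2) = U,  2 = 2.
Bind X2 := wrap(h(n, k, e)); substituting into the one remaining equation that mentions X2 gives: p(wrap(h(n, k, e)), wrap(h(n, k, e))) = U.
Bind U := p(wrap(h(n, k, e)), wrap(h(n, k, e))); no other remaining equation mentions U. Substituting into the earlier binding gives Q := p(p(wrap(h(n, k, e)), wrap(h(n, k, e))), b).
Delete trivial equation 2 = 2.
MGU = { X -> h(n, k, e), Q -> p(p(wrap(h(n, k, e)), wrap(h(n, k, e))), b), X2 -> wrap(h(n, k, e)), U -> p(wrap(h(n, k, e)), wrap(h(n, k, e))) }, so U -> p(wrap(h(n, k, e)), wrap(h(n, k, e))).

p(wrap(h(n, k, e)), wrap(h(n, k, e)))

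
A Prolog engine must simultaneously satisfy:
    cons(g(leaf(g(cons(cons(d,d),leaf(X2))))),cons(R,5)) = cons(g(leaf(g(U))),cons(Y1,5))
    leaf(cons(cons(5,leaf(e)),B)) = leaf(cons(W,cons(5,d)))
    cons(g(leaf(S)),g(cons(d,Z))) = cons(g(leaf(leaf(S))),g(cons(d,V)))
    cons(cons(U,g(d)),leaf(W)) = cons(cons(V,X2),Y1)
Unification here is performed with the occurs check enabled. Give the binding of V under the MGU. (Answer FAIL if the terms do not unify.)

Decompose cons/2: g(leaf(g(cons(cons(d,d),leaf(X2))))) = g(leaf(g(U))),  cons(R,5) = cons(Y1,5).
Decompose g/1: leaf(g(cons(cons(d,d),leaf(X2)))) = leaf(g(U)).
Decompose leaf/1: g(cons(cons(d,d),leaf(X2))) = g(U).
Decompose g/1: cons(cons(d,d),leaf(X2)) = U.
Bind U := cons(cons(d,d),leaf(X2)); substituting into the one remaining equation that mentions U gives: cons(cons(cons(cons(d,d),leaf(X2)),g(d)),leaf(W)) = cons(cons(V,X2),Y1).
Decompose cons/2: R = Y1,  5 = 5.
Bind R := Y1; no other remaining equation mentions R.
Delete trivial equation 5 = 5.
Decompose leaf/1: cons(cons(5,leaf(e)),B) = cons(W,cons(5,d)).
Decompose cons/2: cons(5,leaf(e)) = W,  B = cons(5,d).
Bind W := cons(5,leaf(e)); substituting into the one remaining equation that mentions W gives: cons(cons(cons(cons(d,d),leaf(X2)),g(d)),leaf(cons(5,leaf(e)))) = cons(cons(V,X2),Y1).
Bind B := cons(5,d); no other remaining equation mentions B.
Decompose cons/2: g(leaf(S)) = g(leaf(leaf(S))),  g(cons(d,Z)) = g(cons(d,V)).
Decompose g/1: leaf(S) = leaf(leaf(S)).
Decompose leaf/1: S = leaf(S).
Occurs check fails: S occurs in leaf(S); the equation S = leaf(S) has no finite solution.

FAIL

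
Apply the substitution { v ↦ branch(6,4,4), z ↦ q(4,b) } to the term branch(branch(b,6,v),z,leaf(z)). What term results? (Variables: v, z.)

branch(branch(b,6,branch(6,4,4)),q(4,b),leaf(q(4,b)))

Replace each occurrence of v with branch(6,4,4).
Replace each occurrence of z with q(4,b).
Result: branch(branch(b,6,branch(6,4,4)),q(4,b),leaf(q(4,b))).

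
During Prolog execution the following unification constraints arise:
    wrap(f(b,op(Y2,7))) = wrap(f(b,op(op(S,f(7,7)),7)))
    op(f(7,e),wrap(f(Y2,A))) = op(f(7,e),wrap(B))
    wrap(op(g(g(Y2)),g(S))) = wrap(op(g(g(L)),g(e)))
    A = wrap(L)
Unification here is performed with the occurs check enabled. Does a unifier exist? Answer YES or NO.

YES

Decompose wrap/1: f(b,op(Y2,7)) = f(b,op(op(S,f(7,7)),7)).
Decompose f/2: b = b,  op(Y2,7) = op(op(S,f(7,7)),7).
Delete trivial equation b = b.
Decompose op/2: Y2 = op(S,f(7,7)),  7 = 7.
Bind Y2 := op(S,f(7,7)); substituting into the 2 remaining equations that mention Y2 gives: op(f(7,e),wrap(f(op(S,f(7,7)),A))) = op(f(7,e),wrap(B)),  wrap(op(g(g(op(S,f(7,7)))),g(S))) = wrap(op(g(g(L)),g(e))).
Delete trivial equation 7 = 7.
Decompose op/2: f(7,e) = f(7,e),  wrap(f(op(S,f(7,7)),A)) = wrap(B).
Delete trivial equation f(7,e) = f(7,e).
Decompose wrap/1: f(op(S,f(7,7)),A) = B.
Bind B := f(op(S,f(7,7)),A); no other remaining equation mentions B.
Decompose wrap/1: op(g(g(op(S,f(7,7)))),g(S)) = op(g(g(L)),g(e)).
Decompose op/2: g(g(op(S,f(7,7)))) = g(g(L)),  g(S) = g(e).
Decompose g/1: g(op(S,f(7,7))) = g(L).
Decompose g/1: op(S,f(7,7)) = L.
Bind L := op(S,f(7,7)); substituting into the one remaining equation that mentions L gives: A = wrap(op(S,f(7,7))).
Decompose g/1: S = e.
Bind S := e; substituting into the remaining equation gives: A = wrap(op(e,f(7,7))). Substituting into the earlier bindings gives Y2 := op(e,f(7,7)), B := f(op(e,f(7,7)),A), L := op(e,f(7,7)).
Bind A := wrap(op(e,f(7,7))). Substituting into the earlier binding gives B := f(op(e,f(7,7)),wrap(op(e,f(7,7)))).
No equations remain and no clash or occurs-check failure arose, so a unifier exists.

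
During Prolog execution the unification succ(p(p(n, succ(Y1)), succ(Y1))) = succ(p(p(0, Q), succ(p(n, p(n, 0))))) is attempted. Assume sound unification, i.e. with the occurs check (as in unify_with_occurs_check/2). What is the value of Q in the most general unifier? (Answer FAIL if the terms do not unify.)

FAIL

Decompose succ/1: p(p(n, succ(Y1)), succ(Y1)) = p(p(0, Q), succ(p(n, p(n, 0)))).
Decompose p/2: p(n, succ(Y1)) = p(0, Q),  succ(Y1) = succ(p(n, p(n, 0))).
Decompose p/2: n = 0,  succ(Y1) = Q.
Clash: constants n and 0 differ; no unifier exists.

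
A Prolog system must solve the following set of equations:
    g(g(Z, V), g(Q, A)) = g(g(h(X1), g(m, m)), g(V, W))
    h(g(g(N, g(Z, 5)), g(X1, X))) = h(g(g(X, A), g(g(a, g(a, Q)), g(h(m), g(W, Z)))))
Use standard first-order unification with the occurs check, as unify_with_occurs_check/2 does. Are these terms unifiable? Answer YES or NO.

YES

Decompose g/2: g(Z, V) = g(h(X1), g(m, m)),  g(Q, A) = g(V, W).
Decompose g/2: Z = h(X1),  V = g(m, m).
Bind Z := h(X1); substituting into the one remaining equation that mentions Z gives: h(g(g(N, g(h(X1), 5)), g(X1, X))) = h(g(g(X, A), g(g(a, g(a, Q)), g(h(m), g(W, h(X1)))))).
Bind V := g(m, m); substituting into the one remaining equation that mentions V gives: g(Q, A) = g(g(m, m), W).
Decompose g/2: Q = g(m, m),  A = W.
Bind Q := g(m, m); substituting into the one remaining equation that mentions Q gives: h(g(g(N, g(h(X1), 5)), g(X1, X))) = h(g(g(X, A), g(g(a, g(a, g(m, m))), g(h(m), g(W, h(X1)))))).
Bind A := W; substituting into the remaining equation gives: h(g(g(N, g(h(X1), 5)), g(X1, X))) = h(g(g(X, W), g(g(a, g(a, g(m, m))), g(h(m), g(W, h(X1)))))).
Decompose h/1: g(g(N, g(h(X1), 5)), g(X1, X)) = g(g(X, W), g(g(a, g(a, g(m, m))), g(h(m), g(W, h(X1))))).
Decompose g/2: g(N, g(h(X1), 5)) = g(X, W),  g(X1, X) = g(g(a, g(a, g(m, m))), g(h(m), g(W, h(X1)))).
Decompose g/2: N = X,  g(h(X1), 5) = W.
Bind N := X; no other remaining equation mentions N.
Bind W := g(h(X1), 5); substituting into the remaining equation gives: g(X1, X) = g(g(a, g(a, g(m, m))), g(h(m), g(g(h(X1), 5), h(X1)))). Substituting into the earlier binding gives A := g(h(X1), 5).
Decompose g/2: X1 = g(a, g(a, g(m, m))),  X = g(h(m), g(g(h(X1), 5), h(X1))).
Bind X1 := g(a, g(a, g(m, m))); substituting into the remaining equation gives: X = g(h(m), g(g(h(g(a, g(a, g(m, m)))), 5), h(g(a, g(a, g(m, m)))))). Substituting into the earlier bindings gives Z := h(g(a, g(a, g(m, m)))), A := g(h(g(a, g(a, g(m, m)))), 5), W := g(h(g(a, g(a, g(m, m)))), 5).
Bind X := g(h(m), g(g(h(g(a, g(a, g(m, m)))), 5), h(g(a, g(a, g(m, m)))))). Substituting into the earlier binding gives N := g(h(m), g(g(h(g(a, g(a, g(m, m)))), 5), h(g(a, g(a, g(m, m)))))).
No equations remain and no clash or occurs-check failure arose, so a unifier exists.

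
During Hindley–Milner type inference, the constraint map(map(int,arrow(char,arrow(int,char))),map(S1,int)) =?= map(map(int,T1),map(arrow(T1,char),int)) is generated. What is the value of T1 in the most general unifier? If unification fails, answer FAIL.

Decompose map/2: map(int,arrow(char,arrow(int,char))) =?= map(int,T1),  map(S1,int) =?= map(arrow(T1,char),int).
Decompose map/2: int =?= int,  arrow(char,arrow(int,char)) =?= T1.
Delete trivial equation int =?= int.
Bind T1 := arrow(char,arrow(int,char)); substituting into the remaining equation gives: map(S1,int) =?= map(arrow(arrow(char,arrow(int,char)),char),int).
Decompose map/2: S1 =?= arrow(arrow(char,arrow(int,char)),char),  int =?= int.
Bind S1 := arrow(arrow(char,arrow(int,char)),char); no other remaining equation mentions S1.
Delete trivial equation int =?= int.
MGU = { T1 -> arrow(char,arrow(int,char)), S1 -> arrow(arrow(char,arrow(int,char)),char) }, so T1 -> arrow(char,arrow(int,char)).

arrow(char,arrow(int,char))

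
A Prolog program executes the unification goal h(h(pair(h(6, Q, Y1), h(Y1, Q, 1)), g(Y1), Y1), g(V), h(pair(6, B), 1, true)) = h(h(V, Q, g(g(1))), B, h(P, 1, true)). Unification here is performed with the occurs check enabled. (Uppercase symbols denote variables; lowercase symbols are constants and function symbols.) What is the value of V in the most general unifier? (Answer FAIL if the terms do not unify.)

pair(h(6, g(g(g(1))), g(g(1))), h(g(g(1)), g(g(g(1))), 1))

Decompose h/3: h(pair(h(6, Q, Y1), h(Y1, Q, 1)), g(Y1), Y1) = h(V, Q, g(g(1))),  g(V) = B,  h(pair(6, B), 1, true) = h(P, 1, true).
Decompose h/3: pair(h(6, Q, Y1), h(Y1, Q, 1)) = V,  g(Y1) = Q,  Y1 = g(g(1)).
Bind V := pair(h(6, Q, Y1), h(Y1, Q, 1)); substituting into the one remaining equation that mentions V gives: g(pair(h(6, Q, Y1), h(Y1, Q, 1))) = B.
Bind Q := g(Y1); substituting into the one remaining equation that mentions Q gives: g(pair(h(6, g(Y1), Y1), h(Y1, g(Y1), 1))) = B. Substituting into the earlier binding gives V := pair(h(6, g(Y1), Y1), h(Y1, g(Y1), 1)).
Bind Y1 := g(g(1)); substituting into the one remaining equation that mentions Y1 gives: g(pair(h(6, g(g(g(1))), g(g(1))), h(g(g(1)), g(g(g(1))), 1))) = B. Substituting into the earlier bindings gives V := pair(h(6, g(g(g(1))), g(g(1))), h(g(g(1)), g(g(g(1))), 1)), Q := g(g(g(1))).
Bind B := g(pair(h(6, g(g(g(1))), g(g(1))), h(g(g(1)), g(g(g(1))), 1))); substituting into the remaining equation gives: h(pair(6, g(pair(h(6, g(g(g(1))), g(g(1))), h(g(g(1)), g(g(g(1))), 1)))), 1, true) = h(P, 1, true).
Decompose h/3: pair(6, g(pair(h(6, g(g(g(1))), g(g(1))), h(g(g(1)), g(g(g(1))), 1)))) = P,  1 = 1,  true = true.
Bind P := pair(6, g(pair(h(6, g(g(g(1))), g(g(1))), h(g(g(1)), g(g(g(1))), 1)))); no other remaining equation mentions P.
Delete trivial equation 1 = 1.
Delete trivial equation true = true.
MGU = { V ↦ pair(h(6, g(g(g(1))), g(g(1))), h(g(g(1)), g(g(g(1))), 1)), Q ↦ g(g(g(1))), Y1 ↦ g(g(1)), B ↦ g(pair(h(6, g(g(g(1))), g(g(1))), h(g(g(1)), g(g(g(1))), 1))), P ↦ pair(6, g(pair(h(6, g(g(g(1))), g(g(1))), h(g(g(1)), g(g(g(1))), 1)))) }, so V ↦ pair(h(6, g(g(g(1))), g(g(1))), h(g(g(1)), g(g(g(1))), 1)).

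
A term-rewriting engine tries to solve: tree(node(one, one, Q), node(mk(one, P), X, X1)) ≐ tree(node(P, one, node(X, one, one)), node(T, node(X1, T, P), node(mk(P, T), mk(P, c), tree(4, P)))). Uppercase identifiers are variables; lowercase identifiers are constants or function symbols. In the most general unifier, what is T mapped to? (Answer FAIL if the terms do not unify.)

Decompose tree/2: node(one, one, Q) ≐ node(P, one, node(X, one, one)),  node(mk(one, P), X, X1) ≐ node(T, node(X1, T, P), node(mk(P, T), mk(P, c), tree(4, P))).
Decompose node/3: one ≐ P,  one ≐ one,  Q ≐ node(X, one, one).
Bind P := one; substituting into the one remaining equation that mentions P gives: node(mk(one, one), X, X1) ≐ node(T, node(X1, T, one), node(mk(one, T), mk(one, c), tree(4, one))).
Delete trivial equation one ≐ one.
Bind Q := node(X, one, one); no other remaining equation mentions Q.
Decompose node/3: mk(one, one) ≐ T,  X ≐ node(X1, T, one),  X1 ≐ node(mk(one, T), mk(one, c), tree(4, one)).
Bind T := mk(one, one); substituting into the remaining equations gives: X ≐ node(X1, mk(one, one), one),  X1 ≐ node(mk(one, mk(one, one)), mk(one, c), tree(4, one)).
Bind X := node(X1, mk(one, one), one); no other remaining equation mentions X. Substituting into the earlier binding gives Q := node(node(X1, mk(one, one), one), one, one).
Bind X1 := node(mk(one, mk(one, one)), mk(one, c), tree(4, one)). Substituting into the earlier bindings gives Q := node(node(node(mk(one, mk(one, one)), mk(one, c), tree(4, one)), mk(one, one), one), one, one), X := node(node(mk(one, mk(one, one)), mk(one, c), tree(4, one)), mk(one, one), one).
MGU = { P ↦ one, Q ↦ node(node(node(mk(one, mk(one, one)), mk(one, c), tree(4, one)), mk(one, one), one), one, one), T ↦ mk(one, one), X ↦ node(node(mk(one, mk(one, one)), mk(one, c), tree(4, one)), mk(one, one), one), X1 ↦ node(mk(one, mk(one, one)), mk(one, c), tree(4, one)) }, so T ↦ mk(one, one).

mk(one, one)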